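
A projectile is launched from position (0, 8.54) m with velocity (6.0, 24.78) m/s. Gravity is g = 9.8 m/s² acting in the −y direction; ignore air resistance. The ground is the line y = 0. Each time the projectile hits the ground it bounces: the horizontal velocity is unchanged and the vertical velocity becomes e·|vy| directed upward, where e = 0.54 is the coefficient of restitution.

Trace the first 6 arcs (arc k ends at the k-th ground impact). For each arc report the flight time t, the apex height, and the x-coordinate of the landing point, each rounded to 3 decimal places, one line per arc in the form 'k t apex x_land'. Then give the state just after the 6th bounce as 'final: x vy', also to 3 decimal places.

Arc 1: start y=8.540, vy=24.780 → t=5.381, apex=39.869, x_land=32.286, impact vy=-27.954
  bounce: vy ← 0.54·27.954 = 15.095
Arc 2: start y=0.000, vy=15.095 → t=3.081, apex=11.626, x_land=50.770, impact vy=-15.095
  bounce: vy ← 0.54·15.095 = 8.151
Arc 3: start y=0.000, vy=8.151 → t=1.664, apex=3.390, x_land=60.751, impact vy=-8.151
  bounce: vy ← 0.54·8.151 = 4.402
Arc 4: start y=0.000, vy=4.402 → t=0.898, apex=0.989, x_land=66.141, impact vy=-4.402
  bounce: vy ← 0.54·4.402 = 2.377
Arc 5: start y=0.000, vy=2.377 → t=0.485, apex=0.288, x_land=69.052, impact vy=-2.377
  bounce: vy ← 0.54·2.377 = 1.284
Arc 6: start y=0.000, vy=1.284 → t=0.262, apex=0.084, x_land=70.624, impact vy=-1.284
  bounce: vy ← 0.54·1.284 = 0.693

1 5.381 39.869 32.286
2 3.081 11.626 50.770
3 1.664 3.390 60.751
4 0.898 0.989 66.141
5 0.485 0.288 69.052
6 0.262 0.084 70.624
final: 70.624 0.693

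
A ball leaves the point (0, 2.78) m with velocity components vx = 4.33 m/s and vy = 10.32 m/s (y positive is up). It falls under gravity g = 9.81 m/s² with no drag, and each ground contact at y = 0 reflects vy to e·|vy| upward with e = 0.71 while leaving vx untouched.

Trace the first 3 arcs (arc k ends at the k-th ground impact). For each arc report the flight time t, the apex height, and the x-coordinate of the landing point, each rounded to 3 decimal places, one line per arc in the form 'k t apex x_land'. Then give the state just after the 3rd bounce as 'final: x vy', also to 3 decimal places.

Arc 1: start y=2.780, vy=10.320 → t=2.346, apex=8.208, x_land=10.156, impact vy=-12.690
  bounce: vy ← 0.71·12.690 = 9.010
Arc 2: start y=0.000, vy=9.010 → t=1.837, apex=4.138, x_land=18.110, impact vy=-9.010
  bounce: vy ← 0.71·9.010 = 6.397
Arc 3: start y=0.000, vy=6.397 → t=1.304, apex=2.086, x_land=23.758, impact vy=-6.397
  bounce: vy ← 0.71·6.397 = 4.542

1 2.346 8.208 10.156
2 1.837 4.138 18.110
3 1.304 2.086 23.758
final: 23.758 4.542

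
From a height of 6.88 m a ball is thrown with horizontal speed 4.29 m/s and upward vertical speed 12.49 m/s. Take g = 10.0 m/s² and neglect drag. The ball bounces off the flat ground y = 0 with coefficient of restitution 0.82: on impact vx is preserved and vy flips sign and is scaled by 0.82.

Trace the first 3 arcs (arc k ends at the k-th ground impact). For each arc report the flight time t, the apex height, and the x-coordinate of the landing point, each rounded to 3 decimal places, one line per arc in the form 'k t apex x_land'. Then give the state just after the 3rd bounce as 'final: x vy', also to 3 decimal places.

1 2.962 14.680 12.709
2 2.810 9.871 24.764
3 2.304 6.637 34.650
final: 34.650 9.448

Arc 1: start y=6.880, vy=12.490 → t=2.962, apex=14.680, x_land=12.709, impact vy=-17.135
  bounce: vy ← 0.82·17.135 = 14.051
Arc 2: start y=0.000, vy=14.051 → t=2.810, apex=9.871, x_land=24.764, impact vy=-14.051
  bounce: vy ← 0.82·14.051 = 11.521
Arc 3: start y=0.000, vy=11.521 → t=2.304, apex=6.637, x_land=34.650, impact vy=-11.521
  bounce: vy ← 0.82·11.521 = 9.448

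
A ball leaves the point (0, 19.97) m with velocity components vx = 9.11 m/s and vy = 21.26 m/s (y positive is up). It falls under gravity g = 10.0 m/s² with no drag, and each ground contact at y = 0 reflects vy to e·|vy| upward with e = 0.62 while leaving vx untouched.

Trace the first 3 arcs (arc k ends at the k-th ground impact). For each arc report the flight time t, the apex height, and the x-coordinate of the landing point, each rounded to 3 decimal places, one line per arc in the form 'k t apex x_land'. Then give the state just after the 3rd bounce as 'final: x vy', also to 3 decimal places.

1 5.044 42.569 45.950
2 3.618 16.364 78.911
3 2.243 6.290 99.347
final: 99.347 6.954

Arc 1: start y=19.970, vy=21.260 → t=5.044, apex=42.569, x_land=45.950, impact vy=-29.179
  bounce: vy ← 0.62·29.179 = 18.091
Arc 2: start y=0.000, vy=18.091 → t=3.618, apex=16.364, x_land=78.911, impact vy=-18.091
  bounce: vy ← 0.62·18.091 = 11.216
Arc 3: start y=0.000, vy=11.216 → t=2.243, apex=6.290, x_land=99.347, impact vy=-11.216
  bounce: vy ← 0.62·11.216 = 6.954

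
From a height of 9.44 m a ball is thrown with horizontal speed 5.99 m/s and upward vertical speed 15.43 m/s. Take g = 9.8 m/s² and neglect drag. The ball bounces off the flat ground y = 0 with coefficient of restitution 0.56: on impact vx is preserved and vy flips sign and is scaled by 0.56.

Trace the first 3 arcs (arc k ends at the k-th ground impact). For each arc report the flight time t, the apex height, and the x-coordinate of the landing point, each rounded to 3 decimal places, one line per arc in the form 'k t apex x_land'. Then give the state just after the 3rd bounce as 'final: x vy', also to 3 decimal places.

1 3.673 21.587 22.004
2 2.351 6.770 36.085
3 1.316 2.123 43.971
final: 43.971 3.612

Arc 1: start y=9.440, vy=15.430 → t=3.673, apex=21.587, x_land=22.004, impact vy=-20.570
  bounce: vy ← 0.56·20.570 = 11.519
Arc 2: start y=0.000, vy=11.519 → t=2.351, apex=6.770, x_land=36.085, impact vy=-11.519
  bounce: vy ← 0.56·11.519 = 6.451
Arc 3: start y=0.000, vy=6.451 → t=1.316, apex=2.123, x_land=43.971, impact vy=-6.451
  bounce: vy ← 0.56·6.451 = 3.612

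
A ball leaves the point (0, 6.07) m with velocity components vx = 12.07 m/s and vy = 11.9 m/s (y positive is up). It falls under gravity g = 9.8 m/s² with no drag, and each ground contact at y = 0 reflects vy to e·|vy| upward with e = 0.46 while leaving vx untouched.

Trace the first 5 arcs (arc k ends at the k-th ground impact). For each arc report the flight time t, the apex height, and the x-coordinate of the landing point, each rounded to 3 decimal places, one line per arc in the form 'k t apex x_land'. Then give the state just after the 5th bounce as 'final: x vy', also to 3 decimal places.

Arc 1: start y=6.070, vy=11.900 → t=2.861, apex=13.295, x_land=34.538, impact vy=-16.143
  bounce: vy ← 0.46·16.143 = 7.426
Arc 2: start y=0.000, vy=7.426 → t=1.515, apex=2.813, x_land=52.829, impact vy=-7.426
  bounce: vy ← 0.46·7.426 = 3.416
Arc 3: start y=0.000, vy=3.416 → t=0.697, apex=0.595, x_land=61.243, impact vy=-3.416
  bounce: vy ← 0.46·3.416 = 1.571
Arc 4: start y=0.000, vy=1.571 → t=0.321, apex=0.126, x_land=65.114, impact vy=-1.571
  bounce: vy ← 0.46·1.571 = 0.723
Arc 5: start y=0.000, vy=0.723 → t=0.148, apex=0.027, x_land=66.894, impact vy=-0.723
  bounce: vy ← 0.46·0.723 = 0.332

1 2.861 13.295 34.538
2 1.515 2.813 52.829
3 0.697 0.595 61.243
4 0.321 0.126 65.114
5 0.148 0.027 66.894
final: 66.894 0.332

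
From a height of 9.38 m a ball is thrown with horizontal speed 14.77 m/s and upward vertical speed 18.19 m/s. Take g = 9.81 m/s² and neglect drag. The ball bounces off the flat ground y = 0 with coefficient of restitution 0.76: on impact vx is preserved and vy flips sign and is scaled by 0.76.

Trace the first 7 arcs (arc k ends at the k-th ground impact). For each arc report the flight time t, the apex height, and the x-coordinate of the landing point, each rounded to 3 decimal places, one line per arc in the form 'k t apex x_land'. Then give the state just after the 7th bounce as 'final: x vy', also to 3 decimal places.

Arc 1: start y=9.380, vy=18.190 → t=4.167, apex=26.244, x_land=61.552, impact vy=-22.692
  bounce: vy ← 0.76·22.692 = 17.246
Arc 2: start y=0.000, vy=17.246 → t=3.516, apex=15.159, x_land=113.482, impact vy=-17.246
  bounce: vy ← 0.76·17.246 = 13.107
Arc 3: start y=0.000, vy=13.107 → t=2.672, apex=8.756, x_land=152.949, impact vy=-13.107
  bounce: vy ← 0.76·13.107 = 9.961
Arc 4: start y=0.000, vy=9.961 → t=2.031, apex=5.057, x_land=182.944, impact vy=-9.961
  bounce: vy ← 0.76·9.961 = 7.570
Arc 5: start y=0.000, vy=7.570 → t=1.543, apex=2.921, x_land=205.740, impact vy=-7.570
  bounce: vy ← 0.76·7.570 = 5.754
Arc 6: start y=0.000, vy=5.754 → t=1.173, apex=1.687, x_land=223.065, impact vy=-5.754
  bounce: vy ← 0.76·5.754 = 4.373
Arc 7: start y=0.000, vy=4.373 → t=0.891, apex=0.975, x_land=236.233, impact vy=-4.373
  bounce: vy ← 0.76·4.373 = 3.323

1 4.167 26.244 61.552
2 3.516 15.159 113.482
3 2.672 8.756 152.949
4 2.031 5.057 182.944
5 1.543 2.921 205.740
6 1.173 1.687 223.065
7 0.891 0.975 236.233
final: 236.233 3.323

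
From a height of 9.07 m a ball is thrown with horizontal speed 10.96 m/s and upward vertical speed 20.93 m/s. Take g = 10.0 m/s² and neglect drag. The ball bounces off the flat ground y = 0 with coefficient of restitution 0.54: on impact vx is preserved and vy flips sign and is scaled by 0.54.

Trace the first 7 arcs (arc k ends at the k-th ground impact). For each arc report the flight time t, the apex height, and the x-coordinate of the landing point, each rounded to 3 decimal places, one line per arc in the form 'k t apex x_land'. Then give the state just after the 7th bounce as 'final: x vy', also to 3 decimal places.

Arc 1: start y=9.070, vy=20.930 → t=4.582, apex=30.973, x_land=50.218, impact vy=-24.889
  bounce: vy ← 0.54·24.889 = 13.440
Arc 2: start y=0.000, vy=13.440 → t=2.688, apex=9.032, x_land=79.678, impact vy=-13.440
  bounce: vy ← 0.54·13.440 = 7.258
Arc 3: start y=0.000, vy=7.258 → t=1.452, apex=2.634, x_land=95.587, impact vy=-7.258
  bounce: vy ← 0.54·7.258 = 3.919
Arc 4: start y=0.000, vy=3.919 → t=0.784, apex=0.768, x_land=104.178, impact vy=-3.919
  bounce: vy ← 0.54·3.919 = 2.116
Arc 5: start y=0.000, vy=2.116 → t=0.423, apex=0.224, x_land=108.817, impact vy=-2.116
  bounce: vy ← 0.54·2.116 = 1.143
Arc 6: start y=0.000, vy=1.143 → t=0.229, apex=0.065, x_land=111.322, impact vy=-1.143
  bounce: vy ← 0.54·1.143 = 0.617
Arc 7: start y=0.000, vy=0.617 → t=0.123, apex=0.019, x_land=112.675, impact vy=-0.617
  bounce: vy ← 0.54·0.617 = 0.333

1 4.582 30.973 50.218
2 2.688 9.032 79.678
3 1.452 2.634 95.587
4 0.784 0.768 104.178
5 0.423 0.224 108.817
6 0.229 0.065 111.322
7 0.123 0.019 112.675
final: 112.675 0.333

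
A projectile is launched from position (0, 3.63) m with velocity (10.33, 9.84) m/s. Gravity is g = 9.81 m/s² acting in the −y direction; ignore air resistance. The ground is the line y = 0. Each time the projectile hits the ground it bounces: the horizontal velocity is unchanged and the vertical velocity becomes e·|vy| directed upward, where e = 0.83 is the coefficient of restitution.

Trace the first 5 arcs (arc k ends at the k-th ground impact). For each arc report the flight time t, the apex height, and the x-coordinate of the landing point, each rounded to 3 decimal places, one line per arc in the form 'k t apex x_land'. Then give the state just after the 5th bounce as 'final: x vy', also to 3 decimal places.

Arc 1: start y=3.630, vy=9.840 → t=2.324, apex=8.565, x_land=24.012, impact vy=-12.963
  bounce: vy ← 0.83·12.963 = 10.760
Arc 2: start y=0.000, vy=10.760 → t=2.194, apex=5.900, x_land=46.672, impact vy=-10.760
  bounce: vy ← 0.83·10.760 = 8.930
Arc 3: start y=0.000, vy=8.930 → t=1.821, apex=4.065, x_land=65.479, impact vy=-8.930
  bounce: vy ← 0.83·8.930 = 7.412
Arc 4: start y=0.000, vy=7.412 → t=1.511, apex=2.800, x_land=81.089, impact vy=-7.412
  bounce: vy ← 0.83·7.412 = 6.152
Arc 5: start y=0.000, vy=6.152 → t=1.254, apex=1.929, x_land=94.046, impact vy=-6.152
  bounce: vy ← 0.83·6.152 = 5.106

1 2.324 8.565 24.012
2 2.194 5.900 46.672
3 1.821 4.065 65.479
4 1.511 2.800 81.089
5 1.254 1.929 94.046
final: 94.046 5.106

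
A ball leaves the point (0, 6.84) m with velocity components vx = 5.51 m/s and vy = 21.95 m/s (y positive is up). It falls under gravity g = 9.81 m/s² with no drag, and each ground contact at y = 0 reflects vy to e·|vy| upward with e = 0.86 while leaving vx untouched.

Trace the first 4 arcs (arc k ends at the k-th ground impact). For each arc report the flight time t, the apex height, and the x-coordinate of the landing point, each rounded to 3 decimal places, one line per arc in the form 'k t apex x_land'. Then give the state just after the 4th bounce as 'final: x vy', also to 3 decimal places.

Arc 1: start y=6.840, vy=21.950 → t=4.768, apex=31.397, x_land=26.269, impact vy=-24.819
  bounce: vy ← 0.86·24.819 = 21.345
Arc 2: start y=0.000, vy=21.345 → t=4.352, apex=23.221, x_land=50.246, impact vy=-21.345
  bounce: vy ← 0.86·21.345 = 18.356
Arc 3: start y=0.000, vy=18.356 → t=3.742, apex=17.174, x_land=70.867, impact vy=-18.356
  bounce: vy ← 0.86·18.356 = 15.787
Arc 4: start y=0.000, vy=15.787 → t=3.218, apex=12.702, x_land=88.601, impact vy=-15.787
  bounce: vy ← 0.86·15.787 = 13.576

1 4.768 31.397 26.269
2 4.352 23.221 50.246
3 3.742 17.174 70.867
4 3.218 12.702 88.601
final: 88.601 13.576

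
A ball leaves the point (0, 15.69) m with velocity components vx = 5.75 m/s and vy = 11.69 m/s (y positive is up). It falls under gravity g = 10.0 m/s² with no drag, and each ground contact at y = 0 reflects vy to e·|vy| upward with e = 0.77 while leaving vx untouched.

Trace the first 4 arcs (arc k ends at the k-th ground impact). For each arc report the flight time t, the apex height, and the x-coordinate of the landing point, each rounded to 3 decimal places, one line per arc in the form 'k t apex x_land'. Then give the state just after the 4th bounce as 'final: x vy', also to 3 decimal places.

1 3.291 22.523 18.926
2 3.268 13.354 37.719
3 2.517 7.917 52.191
4 1.938 4.694 63.333
final: 63.333 7.461

Arc 1: start y=15.690, vy=11.690 → t=3.291, apex=22.523, x_land=18.926, impact vy=-21.224
  bounce: vy ← 0.77·21.224 = 16.342
Arc 2: start y=0.000, vy=16.342 → t=3.268, apex=13.354, x_land=37.719, impact vy=-16.342
  bounce: vy ← 0.77·16.342 = 12.584
Arc 3: start y=0.000, vy=12.584 → t=2.517, apex=7.917, x_land=52.191, impact vy=-12.584
  bounce: vy ← 0.77·12.584 = 9.689
Arc 4: start y=0.000, vy=9.689 → t=1.938, apex=4.694, x_land=63.333, impact vy=-9.689
  bounce: vy ← 0.77·9.689 = 7.461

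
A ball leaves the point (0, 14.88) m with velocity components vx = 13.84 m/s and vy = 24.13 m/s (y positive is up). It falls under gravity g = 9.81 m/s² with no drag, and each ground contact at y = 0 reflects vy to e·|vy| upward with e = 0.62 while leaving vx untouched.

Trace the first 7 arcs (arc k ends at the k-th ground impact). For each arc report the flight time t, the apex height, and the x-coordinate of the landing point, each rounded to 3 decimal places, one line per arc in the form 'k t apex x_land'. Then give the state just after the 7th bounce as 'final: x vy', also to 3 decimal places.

1 5.474 44.557 75.756
2 3.737 17.128 127.480
3 2.317 6.584 159.549
4 1.437 2.531 179.432
5 0.891 0.973 191.759
6 0.552 0.374 199.402
7 0.342 0.144 204.141
final: 204.141 1.041

Arc 1: start y=14.880, vy=24.130 → t=5.474, apex=44.557, x_land=75.756, impact vy=-29.567
  bounce: vy ← 0.62·29.567 = 18.331
Arc 2: start y=0.000, vy=18.331 → t=3.737, apex=17.128, x_land=127.480, impact vy=-18.331
  bounce: vy ← 0.62·18.331 = 11.366
Arc 3: start y=0.000, vy=11.366 → t=2.317, apex=6.584, x_land=159.549, impact vy=-11.366
  bounce: vy ← 0.62·11.366 = 7.047
Arc 4: start y=0.000, vy=7.047 → t=1.437, apex=2.531, x_land=179.432, impact vy=-7.047
  bounce: vy ← 0.62·7.047 = 4.369
Arc 5: start y=0.000, vy=4.369 → t=0.891, apex=0.973, x_land=191.759, impact vy=-4.369
  bounce: vy ← 0.62·4.369 = 2.709
Arc 6: start y=0.000, vy=2.709 → t=0.552, apex=0.374, x_land=199.402, impact vy=-2.709
  bounce: vy ← 0.62·2.709 = 1.679
Arc 7: start y=0.000, vy=1.679 → t=0.342, apex=0.144, x_land=204.141, impact vy=-1.679
  bounce: vy ← 0.62·1.679 = 1.041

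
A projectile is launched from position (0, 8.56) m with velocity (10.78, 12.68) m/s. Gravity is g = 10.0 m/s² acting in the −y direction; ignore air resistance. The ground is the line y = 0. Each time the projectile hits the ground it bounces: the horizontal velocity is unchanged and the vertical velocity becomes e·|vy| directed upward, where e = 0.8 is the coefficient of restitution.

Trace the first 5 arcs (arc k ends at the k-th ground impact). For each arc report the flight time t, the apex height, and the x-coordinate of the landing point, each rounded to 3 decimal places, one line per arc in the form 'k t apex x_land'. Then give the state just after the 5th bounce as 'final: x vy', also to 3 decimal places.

Arc 1: start y=8.560, vy=12.680 → t=3.090, apex=16.599, x_land=33.311, impact vy=-18.220
  bounce: vy ← 0.8·18.220 = 14.576
Arc 2: start y=0.000, vy=14.576 → t=2.915, apex=10.623, x_land=64.737, impact vy=-14.576
  bounce: vy ← 0.8·14.576 = 11.661
Arc 3: start y=0.000, vy=11.661 → t=2.332, apex=6.799, x_land=89.878, impact vy=-11.661
  bounce: vy ← 0.8·11.661 = 9.329
Arc 4: start y=0.000, vy=9.329 → t=1.866, apex=4.351, x_land=109.991, impact vy=-9.329
  bounce: vy ← 0.8·9.329 = 7.463
Arc 5: start y=0.000, vy=7.463 → t=1.493, apex=2.785, x_land=126.082, impact vy=-7.463
  bounce: vy ← 0.8·7.463 = 5.970

1 3.090 16.599 33.311
2 2.915 10.623 64.737
3 2.332 6.799 89.878
4 1.866 4.351 109.991
5 1.493 2.785 126.082
final: 126.082 5.970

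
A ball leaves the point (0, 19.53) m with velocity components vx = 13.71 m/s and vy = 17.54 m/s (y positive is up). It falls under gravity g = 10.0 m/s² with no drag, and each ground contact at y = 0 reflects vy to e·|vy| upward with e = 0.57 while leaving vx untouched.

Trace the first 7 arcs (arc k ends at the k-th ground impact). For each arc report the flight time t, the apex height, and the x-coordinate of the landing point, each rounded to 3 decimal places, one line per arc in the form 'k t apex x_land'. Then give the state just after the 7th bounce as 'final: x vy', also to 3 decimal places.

1 4.396 34.913 60.275
2 3.012 11.343 101.575
3 1.717 3.685 125.116
4 0.979 1.197 138.534
5 0.558 0.389 146.183
6 0.318 0.126 150.542
7 0.181 0.041 153.027
final: 153.027 0.517

Arc 1: start y=19.530, vy=17.540 → t=4.396, apex=34.913, x_land=60.275, impact vy=-26.424
  bounce: vy ← 0.57·26.424 = 15.062
Arc 2: start y=0.000, vy=15.062 → t=3.012, apex=11.343, x_land=101.575, impact vy=-15.062
  bounce: vy ← 0.57·15.062 = 8.585
Arc 3: start y=0.000, vy=8.585 → t=1.717, apex=3.685, x_land=125.116, impact vy=-8.585
  bounce: vy ← 0.57·8.585 = 4.894
Arc 4: start y=0.000, vy=4.894 → t=0.979, apex=1.197, x_land=138.534, impact vy=-4.894
  bounce: vy ← 0.57·4.894 = 2.789
Arc 5: start y=0.000, vy=2.789 → t=0.558, apex=0.389, x_land=146.183, impact vy=-2.789
  bounce: vy ← 0.57·2.789 = 1.590
Arc 6: start y=0.000, vy=1.590 → t=0.318, apex=0.126, x_land=150.542, impact vy=-1.590
  bounce: vy ← 0.57·1.590 = 0.906
Arc 7: start y=0.000, vy=0.906 → t=0.181, apex=0.041, x_land=153.027, impact vy=-0.906
  bounce: vy ← 0.57·0.906 = 0.517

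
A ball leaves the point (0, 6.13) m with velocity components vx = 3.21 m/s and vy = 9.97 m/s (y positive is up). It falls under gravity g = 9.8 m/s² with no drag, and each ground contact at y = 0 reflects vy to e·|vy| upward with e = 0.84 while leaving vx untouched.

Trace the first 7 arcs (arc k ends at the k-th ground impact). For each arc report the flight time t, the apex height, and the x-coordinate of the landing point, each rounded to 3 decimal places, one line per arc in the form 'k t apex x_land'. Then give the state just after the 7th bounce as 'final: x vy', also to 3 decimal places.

1 2.529 11.201 8.119
2 2.540 7.904 16.273
3 2.134 5.577 23.122
4 1.792 3.935 28.875
5 1.506 2.777 33.708
6 1.265 1.959 37.767
7 1.062 1.382 41.177
final: 41.177 4.372

Arc 1: start y=6.130, vy=9.970 → t=2.529, apex=11.201, x_land=8.119, impact vy=-14.817
  bounce: vy ← 0.84·14.817 = 12.446
Arc 2: start y=0.000, vy=12.446 → t=2.540, apex=7.904, x_land=16.273, impact vy=-12.446
  bounce: vy ← 0.84·12.446 = 10.455
Arc 3: start y=0.000, vy=10.455 → t=2.134, apex=5.577, x_land=23.122, impact vy=-10.455
  bounce: vy ← 0.84·10.455 = 8.782
Arc 4: start y=0.000, vy=8.782 → t=1.792, apex=3.935, x_land=28.875, impact vy=-8.782
  bounce: vy ← 0.84·8.782 = 7.377
Arc 5: start y=0.000, vy=7.377 → t=1.506, apex=2.777, x_land=33.708, impact vy=-7.377
  bounce: vy ← 0.84·7.377 = 6.197
Arc 6: start y=0.000, vy=6.197 → t=1.265, apex=1.959, x_land=37.767, impact vy=-6.197
  bounce: vy ← 0.84·6.197 = 5.205
Arc 7: start y=0.000, vy=5.205 → t=1.062, apex=1.382, x_land=41.177, impact vy=-5.205
  bounce: vy ← 0.84·5.205 = 4.372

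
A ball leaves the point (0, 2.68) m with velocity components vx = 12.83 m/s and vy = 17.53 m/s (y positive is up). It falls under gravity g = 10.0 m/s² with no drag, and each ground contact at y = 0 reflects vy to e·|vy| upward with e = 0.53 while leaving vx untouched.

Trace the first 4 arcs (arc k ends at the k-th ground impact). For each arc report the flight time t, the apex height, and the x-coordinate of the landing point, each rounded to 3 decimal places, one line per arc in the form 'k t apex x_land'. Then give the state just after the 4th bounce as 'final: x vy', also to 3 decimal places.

Arc 1: start y=2.680, vy=17.530 → t=3.653, apex=18.045, x_land=46.865, impact vy=-18.997
  bounce: vy ← 0.53·18.997 = 10.069
Arc 2: start y=0.000, vy=10.069 → t=2.014, apex=5.069, x_land=72.701, impact vy=-10.069
  bounce: vy ← 0.53·10.069 = 5.336
Arc 3: start y=0.000, vy=5.336 → t=1.067, apex=1.424, x_land=86.394, impact vy=-5.336
  bounce: vy ← 0.53·5.336 = 2.828
Arc 4: start y=0.000, vy=2.828 → t=0.566, apex=0.400, x_land=93.651, impact vy=-2.828
  bounce: vy ← 0.53·2.828 = 1.499

1 3.653 18.045 46.865
2 2.014 5.069 72.701
3 1.067 1.424 86.394
4 0.566 0.400 93.651
final: 93.651 1.499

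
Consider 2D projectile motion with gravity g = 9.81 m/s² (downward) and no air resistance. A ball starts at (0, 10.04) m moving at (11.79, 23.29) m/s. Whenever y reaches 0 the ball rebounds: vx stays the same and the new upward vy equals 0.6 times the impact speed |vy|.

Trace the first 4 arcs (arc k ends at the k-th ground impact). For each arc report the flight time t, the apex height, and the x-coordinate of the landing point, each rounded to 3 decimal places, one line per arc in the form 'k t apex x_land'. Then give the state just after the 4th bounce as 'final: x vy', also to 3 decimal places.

Arc 1: start y=10.040, vy=23.290 → t=5.146, apex=37.686, x_land=60.671, impact vy=-27.192
  bounce: vy ← 0.6·27.192 = 16.315
Arc 2: start y=0.000, vy=16.315 → t=3.326, apex=13.567, x_land=99.888, impact vy=-16.315
  bounce: vy ← 0.6·16.315 = 9.789
Arc 3: start y=0.000, vy=9.789 → t=1.996, apex=4.884, x_land=123.417, impact vy=-9.789
  bounce: vy ← 0.6·9.789 = 5.873
Arc 4: start y=0.000, vy=5.873 → t=1.197, apex=1.758, x_land=137.535, impact vy=-5.873
  bounce: vy ← 0.6·5.873 = 3.524

1 5.146 37.686 60.671
2 3.326 13.567 99.888
3 1.996 4.884 123.417
4 1.197 1.758 137.535
final: 137.535 3.524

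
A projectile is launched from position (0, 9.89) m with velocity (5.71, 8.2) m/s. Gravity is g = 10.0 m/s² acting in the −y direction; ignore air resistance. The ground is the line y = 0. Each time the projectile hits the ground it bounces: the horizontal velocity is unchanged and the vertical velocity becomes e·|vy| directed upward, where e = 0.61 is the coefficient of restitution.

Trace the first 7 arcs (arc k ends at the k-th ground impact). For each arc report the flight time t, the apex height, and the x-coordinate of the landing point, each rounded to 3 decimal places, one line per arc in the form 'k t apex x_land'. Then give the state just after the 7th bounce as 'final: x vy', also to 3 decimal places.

1 2.448 13.252 13.978
2 1.986 4.931 25.319
3 1.212 1.835 32.237
4 0.739 0.683 36.457
5 0.451 0.254 39.031
6 0.275 0.095 40.602
7 0.168 0.035 41.559
final: 41.559 0.512

Arc 1: start y=9.890, vy=8.200 → t=2.448, apex=13.252, x_land=13.978, impact vy=-16.280
  bounce: vy ← 0.61·16.280 = 9.931
Arc 2: start y=0.000, vy=9.931 → t=1.986, apex=4.931, x_land=25.319, impact vy=-9.931
  bounce: vy ← 0.61·9.931 = 6.058
Arc 3: start y=0.000, vy=6.058 → t=1.212, apex=1.835, x_land=32.237, impact vy=-6.058
  bounce: vy ← 0.61·6.058 = 3.695
Arc 4: start y=0.000, vy=3.695 → t=0.739, apex=0.683, x_land=36.457, impact vy=-3.695
  bounce: vy ← 0.61·3.695 = 2.254
Arc 5: start y=0.000, vy=2.254 → t=0.451, apex=0.254, x_land=39.031, impact vy=-2.254
  bounce: vy ← 0.61·2.254 = 1.375
Arc 6: start y=0.000, vy=1.375 → t=0.275, apex=0.095, x_land=40.602, impact vy=-1.375
  bounce: vy ← 0.61·1.375 = 0.839
Arc 7: start y=0.000, vy=0.839 → t=0.168, apex=0.035, x_land=41.559, impact vy=-0.839
  bounce: vy ← 0.61·0.839 = 0.512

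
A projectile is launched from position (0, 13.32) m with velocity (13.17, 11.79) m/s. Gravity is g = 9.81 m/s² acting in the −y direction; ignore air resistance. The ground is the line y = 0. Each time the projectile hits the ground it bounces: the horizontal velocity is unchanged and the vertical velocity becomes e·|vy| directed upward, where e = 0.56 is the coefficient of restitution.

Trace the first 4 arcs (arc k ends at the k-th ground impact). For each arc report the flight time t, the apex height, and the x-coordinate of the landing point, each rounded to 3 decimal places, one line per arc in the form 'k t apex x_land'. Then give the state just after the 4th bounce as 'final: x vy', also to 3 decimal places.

Arc 1: start y=13.320, vy=11.790 → t=3.241, apex=20.405, x_land=42.690, impact vy=-20.009
  bounce: vy ← 0.56·20.009 = 11.205
Arc 2: start y=0.000, vy=11.205 → t=2.284, apex=6.399, x_land=72.775, impact vy=-11.205
  bounce: vy ← 0.56·11.205 = 6.275
Arc 3: start y=0.000, vy=6.275 → t=1.279, apex=2.007, x_land=89.622, impact vy=-6.275
  bounce: vy ← 0.56·6.275 = 3.514
Arc 4: start y=0.000, vy=3.514 → t=0.716, apex=0.629, x_land=99.057, impact vy=-3.514
  bounce: vy ← 0.56·3.514 = 1.968

1 3.241 20.405 42.690
2 2.284 6.399 72.775
3 1.279 2.007 89.622
4 0.716 0.629 99.057
final: 99.057 1.968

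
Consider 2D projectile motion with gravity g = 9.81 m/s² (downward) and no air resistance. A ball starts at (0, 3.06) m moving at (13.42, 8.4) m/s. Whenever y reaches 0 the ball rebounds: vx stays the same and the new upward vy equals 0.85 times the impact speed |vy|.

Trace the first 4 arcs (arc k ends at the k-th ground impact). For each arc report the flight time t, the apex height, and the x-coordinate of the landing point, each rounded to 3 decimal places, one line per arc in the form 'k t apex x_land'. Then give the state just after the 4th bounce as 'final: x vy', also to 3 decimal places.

Arc 1: start y=3.060, vy=8.400 → t=2.021, apex=6.656, x_land=27.124, impact vy=-11.428
  bounce: vy ← 0.85·11.428 = 9.714
Arc 2: start y=0.000, vy=9.714 → t=1.980, apex=4.809, x_land=53.701, impact vy=-9.714
  bounce: vy ← 0.85·9.714 = 8.257
Arc 3: start y=0.000, vy=8.257 → t=1.683, apex=3.475, x_land=76.291, impact vy=-8.257
  bounce: vy ← 0.85·8.257 = 7.018
Arc 4: start y=0.000, vy=7.018 → t=1.431, apex=2.510, x_land=95.493, impact vy=-7.018
  bounce: vy ← 0.85·7.018 = 5.965

1 2.021 6.656 27.124
2 1.980 4.809 53.701
3 1.683 3.475 76.291
4 1.431 2.510 95.493
final: 95.493 5.965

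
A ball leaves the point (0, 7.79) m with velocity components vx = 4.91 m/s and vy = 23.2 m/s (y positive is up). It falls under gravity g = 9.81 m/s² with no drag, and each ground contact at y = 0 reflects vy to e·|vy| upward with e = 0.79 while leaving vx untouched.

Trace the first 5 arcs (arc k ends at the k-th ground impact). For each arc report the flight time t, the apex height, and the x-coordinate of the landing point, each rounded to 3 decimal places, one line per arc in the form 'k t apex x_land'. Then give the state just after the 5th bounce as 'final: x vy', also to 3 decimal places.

1 5.045 35.223 24.769
2 4.234 21.983 45.558
3 3.345 13.719 61.982
4 2.642 8.562 74.956
5 2.088 5.344 85.206
final: 85.206 8.089

Arc 1: start y=7.790, vy=23.200 → t=5.045, apex=35.223, x_land=24.769, impact vy=-26.288
  bounce: vy ← 0.79·26.288 = 20.768
Arc 2: start y=0.000, vy=20.768 → t=4.234, apex=21.983, x_land=45.558, impact vy=-20.768
  bounce: vy ← 0.79·20.768 = 16.407
Arc 3: start y=0.000, vy=16.407 → t=3.345, apex=13.719, x_land=61.982, impact vy=-16.407
  bounce: vy ← 0.79·16.407 = 12.961
Arc 4: start y=0.000, vy=12.961 → t=2.642, apex=8.562, x_land=74.956, impact vy=-12.961
  bounce: vy ← 0.79·12.961 = 10.239
Arc 5: start y=0.000, vy=10.239 → t=2.088, apex=5.344, x_land=85.206, impact vy=-10.239
  bounce: vy ← 0.79·10.239 = 8.089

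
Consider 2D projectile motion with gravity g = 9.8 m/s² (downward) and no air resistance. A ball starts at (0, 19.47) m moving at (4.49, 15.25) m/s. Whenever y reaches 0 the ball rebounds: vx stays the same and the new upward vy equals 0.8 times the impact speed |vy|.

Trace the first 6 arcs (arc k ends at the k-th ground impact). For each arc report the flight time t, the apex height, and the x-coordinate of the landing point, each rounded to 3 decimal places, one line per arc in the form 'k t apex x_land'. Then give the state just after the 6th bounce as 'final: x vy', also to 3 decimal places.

Arc 1: start y=19.470, vy=15.250 → t=4.085, apex=31.335, x_land=18.341, impact vy=-24.783
  bounce: vy ← 0.8·24.783 = 19.826
Arc 2: start y=0.000, vy=19.826 → t=4.046, apex=20.055, x_land=36.509, impact vy=-19.826
  bounce: vy ← 0.8·19.826 = 15.861
Arc 3: start y=0.000, vy=15.861 → t=3.237, apex=12.835, x_land=51.042, impact vy=-15.861
  bounce: vy ← 0.8·15.861 = 12.689
Arc 4: start y=0.000, vy=12.689 → t=2.590, apex=8.214, x_land=62.669, impact vy=-12.689
  bounce: vy ← 0.8·12.689 = 10.151
Arc 5: start y=0.000, vy=10.151 → t=2.072, apex=5.257, x_land=71.971, impact vy=-10.151
  bounce: vy ← 0.8·10.151 = 8.121
Arc 6: start y=0.000, vy=8.121 → t=1.657, apex=3.365, x_land=79.412, impact vy=-8.121
  bounce: vy ← 0.8·8.121 = 6.497

1 4.085 31.335 18.341
2 4.046 20.055 36.509
3 3.237 12.835 51.042
4 2.590 8.214 62.669
5 2.072 5.257 71.971
6 1.657 3.365 79.412
final: 79.412 6.497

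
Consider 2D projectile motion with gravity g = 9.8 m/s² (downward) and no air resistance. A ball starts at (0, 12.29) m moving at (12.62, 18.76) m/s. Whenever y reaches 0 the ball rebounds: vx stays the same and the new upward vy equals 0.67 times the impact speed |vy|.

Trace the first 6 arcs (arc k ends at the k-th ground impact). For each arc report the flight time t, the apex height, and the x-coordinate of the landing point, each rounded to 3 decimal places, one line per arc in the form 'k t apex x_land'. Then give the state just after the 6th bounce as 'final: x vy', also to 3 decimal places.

1 4.399 30.246 55.512
2 3.329 13.577 97.527
3 2.231 6.095 125.677
4 1.494 2.736 144.537
5 1.001 1.228 157.174
6 0.671 0.551 165.640
final: 165.640 2.202

Arc 1: start y=12.290, vy=18.760 → t=4.399, apex=30.246, x_land=55.512, impact vy=-24.348
  bounce: vy ← 0.67·24.348 = 16.313
Arc 2: start y=0.000, vy=16.313 → t=3.329, apex=13.577, x_land=97.527, impact vy=-16.313
  bounce: vy ← 0.67·16.313 = 10.930
Arc 3: start y=0.000, vy=10.930 → t=2.231, apex=6.095, x_land=125.677, impact vy=-10.930
  bounce: vy ← 0.67·10.930 = 7.323
Arc 4: start y=0.000, vy=7.323 → t=1.494, apex=2.736, x_land=144.537, impact vy=-7.323
  bounce: vy ← 0.67·7.323 = 4.906
Arc 5: start y=0.000, vy=4.906 → t=1.001, apex=1.228, x_land=157.174, impact vy=-4.906
  bounce: vy ← 0.67·4.906 = 3.287
Arc 6: start y=0.000, vy=3.287 → t=0.671, apex=0.551, x_land=165.640, impact vy=-3.287
  bounce: vy ← 0.67·3.287 = 2.202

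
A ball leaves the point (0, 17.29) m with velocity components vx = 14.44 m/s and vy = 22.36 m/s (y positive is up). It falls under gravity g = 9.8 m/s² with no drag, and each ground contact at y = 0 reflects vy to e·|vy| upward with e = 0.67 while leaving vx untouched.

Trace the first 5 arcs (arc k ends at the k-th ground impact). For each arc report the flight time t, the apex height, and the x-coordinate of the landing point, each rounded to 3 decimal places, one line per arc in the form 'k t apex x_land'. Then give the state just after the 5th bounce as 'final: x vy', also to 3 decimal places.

1 5.237 42.799 75.623
2 3.960 19.212 132.809
3 2.653 8.624 171.123
4 1.778 3.871 196.794
5 1.191 1.738 213.993
final: 213.993 3.910

Arc 1: start y=17.290, vy=22.360 → t=5.237, apex=42.799, x_land=75.623, impact vy=-28.963
  bounce: vy ← 0.67·28.963 = 19.405
Arc 2: start y=0.000, vy=19.405 → t=3.960, apex=19.212, x_land=132.809, impact vy=-19.405
  bounce: vy ← 0.67·19.405 = 13.001
Arc 3: start y=0.000, vy=13.001 → t=2.653, apex=8.624, x_land=171.123, impact vy=-13.001
  bounce: vy ← 0.67·13.001 = 8.711
Arc 4: start y=0.000, vy=8.711 → t=1.778, apex=3.871, x_land=196.794, impact vy=-8.711
  bounce: vy ← 0.67·8.711 = 5.836
Arc 5: start y=0.000, vy=5.836 → t=1.191, apex=1.738, x_land=213.993, impact vy=-5.836
  bounce: vy ← 0.67·5.836 = 3.910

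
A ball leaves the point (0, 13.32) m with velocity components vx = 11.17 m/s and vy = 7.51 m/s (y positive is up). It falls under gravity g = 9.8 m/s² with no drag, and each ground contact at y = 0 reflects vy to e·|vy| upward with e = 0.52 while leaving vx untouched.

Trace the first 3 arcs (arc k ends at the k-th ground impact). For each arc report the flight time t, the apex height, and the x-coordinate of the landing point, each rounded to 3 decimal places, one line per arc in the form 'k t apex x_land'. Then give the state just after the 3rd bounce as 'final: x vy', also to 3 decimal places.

Arc 1: start y=13.320, vy=7.510 → t=2.584, apex=16.198, x_land=28.868, impact vy=-17.818
  bounce: vy ← 0.52·17.818 = 9.265
Arc 2: start y=0.000, vy=9.265 → t=1.891, apex=4.380, x_land=49.989, impact vy=-9.265
  bounce: vy ← 0.52·9.265 = 4.818
Arc 3: start y=0.000, vy=4.818 → t=0.983, apex=1.184, x_land=60.972, impact vy=-4.818
  bounce: vy ← 0.52·4.818 = 2.505

1 2.584 16.198 28.868
2 1.891 4.380 49.989
3 0.983 1.184 60.972
final: 60.972 2.505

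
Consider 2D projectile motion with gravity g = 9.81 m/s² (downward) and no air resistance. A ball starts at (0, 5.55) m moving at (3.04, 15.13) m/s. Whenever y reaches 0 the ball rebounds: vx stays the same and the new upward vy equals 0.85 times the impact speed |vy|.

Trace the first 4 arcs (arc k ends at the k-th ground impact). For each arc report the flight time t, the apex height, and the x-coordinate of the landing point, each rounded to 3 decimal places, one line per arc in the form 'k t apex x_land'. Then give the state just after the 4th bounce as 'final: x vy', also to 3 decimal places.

1 3.416 17.218 10.384
2 3.185 12.440 20.067
3 2.707 8.988 28.297
4 2.301 6.494 35.292
final: 35.292 9.594

Arc 1: start y=5.550, vy=15.130 → t=3.416, apex=17.218, x_land=10.384, impact vy=-18.380
  bounce: vy ← 0.85·18.380 = 15.623
Arc 2: start y=0.000, vy=15.623 → t=3.185, apex=12.440, x_land=20.067, impact vy=-15.623
  bounce: vy ← 0.85·15.623 = 13.279
Arc 3: start y=0.000, vy=13.279 → t=2.707, apex=8.988, x_land=28.297, impact vy=-13.279
  bounce: vy ← 0.85·13.279 = 11.287
Arc 4: start y=0.000, vy=11.287 → t=2.301, apex=6.494, x_land=35.292, impact vy=-11.287
  bounce: vy ← 0.85·11.287 = 9.594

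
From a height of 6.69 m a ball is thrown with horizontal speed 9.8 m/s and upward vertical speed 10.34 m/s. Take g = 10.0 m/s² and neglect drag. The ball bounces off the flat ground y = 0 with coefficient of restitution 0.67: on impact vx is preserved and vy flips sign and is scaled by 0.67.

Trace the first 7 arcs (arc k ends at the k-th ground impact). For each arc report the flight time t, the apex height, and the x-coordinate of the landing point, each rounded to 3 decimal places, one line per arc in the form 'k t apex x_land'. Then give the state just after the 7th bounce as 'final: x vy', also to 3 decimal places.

Arc 1: start y=6.690, vy=10.340 → t=2.586, apex=12.036, x_land=25.338, impact vy=-15.515
  bounce: vy ← 0.67·15.515 = 10.395
Arc 2: start y=0.000, vy=10.395 → t=2.079, apex=5.403, x_land=45.712, impact vy=-10.395
  bounce: vy ← 0.67·10.395 = 6.965
Arc 3: start y=0.000, vy=6.965 → t=1.393, apex=2.425, x_land=59.363, impact vy=-6.965
  bounce: vy ← 0.67·6.965 = 4.666
Arc 4: start y=0.000, vy=4.666 → t=0.933, apex=1.089, x_land=68.509, impact vy=-4.666
  bounce: vy ← 0.67·4.666 = 3.126
Arc 5: start y=0.000, vy=3.126 → t=0.625, apex=0.489, x_land=74.637, impact vy=-3.126
  bounce: vy ← 0.67·3.126 = 2.095
Arc 6: start y=0.000, vy=2.095 → t=0.419, apex=0.219, x_land=78.743, impact vy=-2.095
  bounce: vy ← 0.67·2.095 = 1.403
Arc 7: start y=0.000, vy=1.403 → t=0.281, apex=0.098, x_land=81.493, impact vy=-1.403
  bounce: vy ← 0.67·1.403 = 0.940

1 2.586 12.036 25.338
2 2.079 5.403 45.712
3 1.393 2.425 59.363
4 0.933 1.089 68.509
5 0.625 0.489 74.637
6 0.419 0.219 78.743
7 0.281 0.098 81.493
final: 81.493 0.940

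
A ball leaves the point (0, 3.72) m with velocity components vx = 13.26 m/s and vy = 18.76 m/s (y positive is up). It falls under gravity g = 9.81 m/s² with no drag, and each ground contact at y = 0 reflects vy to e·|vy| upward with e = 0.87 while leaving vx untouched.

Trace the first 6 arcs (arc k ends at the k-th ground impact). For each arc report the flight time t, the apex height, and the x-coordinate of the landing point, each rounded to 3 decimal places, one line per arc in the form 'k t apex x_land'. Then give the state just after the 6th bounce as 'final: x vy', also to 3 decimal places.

1 4.014 21.658 53.221
2 3.656 16.393 101.703
3 3.181 12.408 143.882
4 2.767 9.391 180.578
5 2.408 7.108 212.503
6 2.095 5.380 240.278
final: 240.278 8.939

Arc 1: start y=3.720, vy=18.760 → t=4.014, apex=21.658, x_land=53.221, impact vy=-20.614
  bounce: vy ← 0.87·20.614 = 17.934
Arc 2: start y=0.000, vy=17.934 → t=3.656, apex=16.393, x_land=101.703, impact vy=-17.934
  bounce: vy ← 0.87·17.934 = 15.602
Arc 3: start y=0.000, vy=15.602 → t=3.181, apex=12.408, x_land=143.882, impact vy=-15.602
  bounce: vy ← 0.87·15.602 = 13.574
Arc 4: start y=0.000, vy=13.574 → t=2.767, apex=9.391, x_land=180.578, impact vy=-13.574
  bounce: vy ← 0.87·13.574 = 11.810
Arc 5: start y=0.000, vy=11.810 → t=2.408, apex=7.108, x_land=212.503, impact vy=-11.810
  bounce: vy ← 0.87·11.810 = 10.274
Arc 6: start y=0.000, vy=10.274 → t=2.095, apex=5.380, x_land=240.278, impact vy=-10.274
  bounce: vy ← 0.87·10.274 = 8.939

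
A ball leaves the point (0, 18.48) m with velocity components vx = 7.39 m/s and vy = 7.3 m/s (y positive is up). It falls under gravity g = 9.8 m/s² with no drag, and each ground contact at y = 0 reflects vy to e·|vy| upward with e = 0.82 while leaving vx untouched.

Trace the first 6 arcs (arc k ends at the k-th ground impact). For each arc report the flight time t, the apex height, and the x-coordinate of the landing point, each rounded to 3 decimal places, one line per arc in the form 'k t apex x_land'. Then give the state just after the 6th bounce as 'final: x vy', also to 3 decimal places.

1 2.825 21.199 20.876
2 3.411 14.254 46.084
3 2.797 9.584 66.755
4 2.294 6.445 83.705
5 1.881 4.333 97.605
6 1.542 2.914 109.002
final: 109.002 6.197

Arc 1: start y=18.480, vy=7.300 → t=2.825, apex=21.199, x_land=20.876, impact vy=-20.384
  bounce: vy ← 0.82·20.384 = 16.715
Arc 2: start y=0.000, vy=16.715 → t=3.411, apex=14.254, x_land=46.084, impact vy=-16.715
  bounce: vy ← 0.82·16.715 = 13.706
Arc 3: start y=0.000, vy=13.706 → t=2.797, apex=9.584, x_land=66.755, impact vy=-13.706
  bounce: vy ← 0.82·13.706 = 11.239
Arc 4: start y=0.000, vy=11.239 → t=2.294, apex=6.445, x_land=83.705, impact vy=-11.239
  bounce: vy ← 0.82·11.239 = 9.216
Arc 5: start y=0.000, vy=9.216 → t=1.881, apex=4.333, x_land=97.605, impact vy=-9.216
  bounce: vy ← 0.82·9.216 = 7.557
Arc 6: start y=0.000, vy=7.557 → t=1.542, apex=2.914, x_land=109.002, impact vy=-7.557
  bounce: vy ← 0.82·7.557 = 6.197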